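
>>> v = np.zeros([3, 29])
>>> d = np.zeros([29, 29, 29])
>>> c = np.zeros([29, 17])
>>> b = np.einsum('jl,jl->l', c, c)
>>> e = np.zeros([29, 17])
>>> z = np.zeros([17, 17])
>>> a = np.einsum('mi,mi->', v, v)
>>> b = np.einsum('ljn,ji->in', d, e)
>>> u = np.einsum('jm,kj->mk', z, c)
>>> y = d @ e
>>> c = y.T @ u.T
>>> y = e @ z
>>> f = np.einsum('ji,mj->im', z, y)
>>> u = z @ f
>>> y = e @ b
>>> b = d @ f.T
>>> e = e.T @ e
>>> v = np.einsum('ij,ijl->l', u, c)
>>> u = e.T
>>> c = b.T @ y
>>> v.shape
(17,)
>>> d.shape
(29, 29, 29)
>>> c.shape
(17, 29, 29)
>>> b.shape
(29, 29, 17)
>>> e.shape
(17, 17)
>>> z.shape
(17, 17)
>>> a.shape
()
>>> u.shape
(17, 17)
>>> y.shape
(29, 29)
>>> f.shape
(17, 29)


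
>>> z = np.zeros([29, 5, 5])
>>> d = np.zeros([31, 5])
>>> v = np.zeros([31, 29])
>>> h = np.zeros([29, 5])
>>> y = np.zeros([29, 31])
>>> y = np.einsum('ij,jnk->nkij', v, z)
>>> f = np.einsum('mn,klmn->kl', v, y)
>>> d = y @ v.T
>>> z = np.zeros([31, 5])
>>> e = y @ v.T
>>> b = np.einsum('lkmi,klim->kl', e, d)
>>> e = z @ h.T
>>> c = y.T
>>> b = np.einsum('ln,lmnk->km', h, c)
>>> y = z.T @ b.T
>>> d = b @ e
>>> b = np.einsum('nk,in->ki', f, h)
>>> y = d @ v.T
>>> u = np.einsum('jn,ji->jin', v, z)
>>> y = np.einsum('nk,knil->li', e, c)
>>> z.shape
(31, 5)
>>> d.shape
(5, 29)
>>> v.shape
(31, 29)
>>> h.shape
(29, 5)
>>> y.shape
(5, 5)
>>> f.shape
(5, 5)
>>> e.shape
(31, 29)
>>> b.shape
(5, 29)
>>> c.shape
(29, 31, 5, 5)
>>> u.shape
(31, 5, 29)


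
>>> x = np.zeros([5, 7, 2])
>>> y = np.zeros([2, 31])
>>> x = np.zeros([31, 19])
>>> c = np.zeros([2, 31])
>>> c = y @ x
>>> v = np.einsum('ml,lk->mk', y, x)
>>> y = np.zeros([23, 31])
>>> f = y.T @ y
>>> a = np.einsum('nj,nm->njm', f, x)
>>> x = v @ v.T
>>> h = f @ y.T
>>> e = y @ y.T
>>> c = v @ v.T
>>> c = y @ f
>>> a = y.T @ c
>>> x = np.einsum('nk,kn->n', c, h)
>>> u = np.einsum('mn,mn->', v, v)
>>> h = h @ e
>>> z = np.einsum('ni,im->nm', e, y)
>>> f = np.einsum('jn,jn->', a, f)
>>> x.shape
(23,)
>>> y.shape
(23, 31)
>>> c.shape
(23, 31)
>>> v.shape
(2, 19)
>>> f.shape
()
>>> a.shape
(31, 31)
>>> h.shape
(31, 23)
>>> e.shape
(23, 23)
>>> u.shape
()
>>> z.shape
(23, 31)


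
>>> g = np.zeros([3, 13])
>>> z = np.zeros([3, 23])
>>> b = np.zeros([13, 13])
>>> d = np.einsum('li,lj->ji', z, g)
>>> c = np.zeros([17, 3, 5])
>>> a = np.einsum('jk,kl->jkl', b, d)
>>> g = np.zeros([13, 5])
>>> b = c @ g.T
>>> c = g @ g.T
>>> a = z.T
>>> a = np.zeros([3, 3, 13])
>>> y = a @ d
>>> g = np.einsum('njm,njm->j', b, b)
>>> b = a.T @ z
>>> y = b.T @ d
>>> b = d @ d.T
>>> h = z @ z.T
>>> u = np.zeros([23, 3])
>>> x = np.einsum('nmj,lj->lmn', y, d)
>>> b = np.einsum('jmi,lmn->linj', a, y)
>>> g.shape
(3,)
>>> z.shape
(3, 23)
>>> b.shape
(23, 13, 23, 3)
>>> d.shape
(13, 23)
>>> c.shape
(13, 13)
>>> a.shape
(3, 3, 13)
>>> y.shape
(23, 3, 23)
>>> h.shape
(3, 3)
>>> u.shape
(23, 3)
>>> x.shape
(13, 3, 23)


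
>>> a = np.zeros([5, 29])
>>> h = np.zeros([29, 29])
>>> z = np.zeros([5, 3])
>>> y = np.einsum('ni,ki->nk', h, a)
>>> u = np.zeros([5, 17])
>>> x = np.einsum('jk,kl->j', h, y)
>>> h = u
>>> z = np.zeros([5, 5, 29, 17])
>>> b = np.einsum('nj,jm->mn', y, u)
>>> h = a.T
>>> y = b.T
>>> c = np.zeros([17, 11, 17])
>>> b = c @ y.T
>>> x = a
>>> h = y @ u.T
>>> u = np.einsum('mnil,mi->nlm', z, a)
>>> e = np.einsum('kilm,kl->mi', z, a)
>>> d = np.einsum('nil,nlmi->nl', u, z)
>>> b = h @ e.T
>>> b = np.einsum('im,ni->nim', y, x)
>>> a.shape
(5, 29)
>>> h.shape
(29, 5)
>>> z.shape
(5, 5, 29, 17)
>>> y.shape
(29, 17)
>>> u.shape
(5, 17, 5)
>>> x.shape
(5, 29)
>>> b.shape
(5, 29, 17)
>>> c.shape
(17, 11, 17)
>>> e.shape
(17, 5)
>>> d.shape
(5, 5)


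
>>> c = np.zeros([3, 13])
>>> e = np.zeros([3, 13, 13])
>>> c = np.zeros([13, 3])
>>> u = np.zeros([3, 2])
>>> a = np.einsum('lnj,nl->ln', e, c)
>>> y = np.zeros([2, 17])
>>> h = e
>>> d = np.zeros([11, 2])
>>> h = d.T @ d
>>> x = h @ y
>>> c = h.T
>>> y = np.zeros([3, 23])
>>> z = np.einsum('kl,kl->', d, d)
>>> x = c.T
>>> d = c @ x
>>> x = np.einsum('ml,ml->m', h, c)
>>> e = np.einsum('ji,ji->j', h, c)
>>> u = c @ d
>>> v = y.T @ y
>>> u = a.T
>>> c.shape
(2, 2)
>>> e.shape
(2,)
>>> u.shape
(13, 3)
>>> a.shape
(3, 13)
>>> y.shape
(3, 23)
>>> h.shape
(2, 2)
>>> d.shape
(2, 2)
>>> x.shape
(2,)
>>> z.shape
()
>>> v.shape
(23, 23)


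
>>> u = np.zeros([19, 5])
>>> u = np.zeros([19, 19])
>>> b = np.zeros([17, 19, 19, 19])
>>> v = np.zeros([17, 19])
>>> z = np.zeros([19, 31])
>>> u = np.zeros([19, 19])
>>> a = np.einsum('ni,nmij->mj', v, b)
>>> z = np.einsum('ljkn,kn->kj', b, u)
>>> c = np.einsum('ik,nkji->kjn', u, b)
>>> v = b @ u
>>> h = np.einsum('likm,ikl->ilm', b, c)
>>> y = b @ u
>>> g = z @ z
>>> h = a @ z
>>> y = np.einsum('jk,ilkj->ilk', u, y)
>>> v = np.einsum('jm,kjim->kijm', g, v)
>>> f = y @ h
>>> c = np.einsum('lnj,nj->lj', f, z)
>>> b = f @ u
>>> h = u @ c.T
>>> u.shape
(19, 19)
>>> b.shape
(17, 19, 19)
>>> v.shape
(17, 19, 19, 19)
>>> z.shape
(19, 19)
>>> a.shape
(19, 19)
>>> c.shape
(17, 19)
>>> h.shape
(19, 17)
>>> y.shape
(17, 19, 19)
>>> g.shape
(19, 19)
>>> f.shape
(17, 19, 19)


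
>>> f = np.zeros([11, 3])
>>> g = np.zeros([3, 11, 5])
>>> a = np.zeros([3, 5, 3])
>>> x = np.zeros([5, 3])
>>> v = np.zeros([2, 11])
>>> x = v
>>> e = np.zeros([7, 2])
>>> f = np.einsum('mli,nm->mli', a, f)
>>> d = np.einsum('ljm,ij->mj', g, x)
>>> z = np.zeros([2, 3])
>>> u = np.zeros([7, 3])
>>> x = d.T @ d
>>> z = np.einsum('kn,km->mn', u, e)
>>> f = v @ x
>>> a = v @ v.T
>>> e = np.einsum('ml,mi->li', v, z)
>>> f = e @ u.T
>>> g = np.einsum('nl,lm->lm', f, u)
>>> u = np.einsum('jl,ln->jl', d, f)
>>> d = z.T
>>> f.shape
(11, 7)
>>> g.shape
(7, 3)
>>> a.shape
(2, 2)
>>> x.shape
(11, 11)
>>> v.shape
(2, 11)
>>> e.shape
(11, 3)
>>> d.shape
(3, 2)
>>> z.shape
(2, 3)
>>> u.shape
(5, 11)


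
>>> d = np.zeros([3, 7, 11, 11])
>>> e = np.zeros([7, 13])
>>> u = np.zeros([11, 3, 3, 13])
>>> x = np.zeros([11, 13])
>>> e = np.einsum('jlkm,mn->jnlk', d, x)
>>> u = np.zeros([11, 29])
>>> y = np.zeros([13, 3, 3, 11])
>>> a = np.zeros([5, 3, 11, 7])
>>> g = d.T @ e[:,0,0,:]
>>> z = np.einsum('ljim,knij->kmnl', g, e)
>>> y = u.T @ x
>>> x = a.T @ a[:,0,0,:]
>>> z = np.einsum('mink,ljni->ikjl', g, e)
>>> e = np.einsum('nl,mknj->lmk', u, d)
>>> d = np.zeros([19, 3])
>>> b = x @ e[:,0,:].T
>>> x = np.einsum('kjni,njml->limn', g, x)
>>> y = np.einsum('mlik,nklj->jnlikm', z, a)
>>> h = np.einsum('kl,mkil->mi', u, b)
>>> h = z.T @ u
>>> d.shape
(19, 3)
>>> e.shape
(29, 3, 7)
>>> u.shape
(11, 29)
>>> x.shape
(7, 11, 3, 7)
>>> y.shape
(7, 5, 11, 13, 3, 11)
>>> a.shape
(5, 3, 11, 7)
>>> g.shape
(11, 11, 7, 11)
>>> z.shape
(11, 11, 13, 3)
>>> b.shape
(7, 11, 3, 29)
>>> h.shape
(3, 13, 11, 29)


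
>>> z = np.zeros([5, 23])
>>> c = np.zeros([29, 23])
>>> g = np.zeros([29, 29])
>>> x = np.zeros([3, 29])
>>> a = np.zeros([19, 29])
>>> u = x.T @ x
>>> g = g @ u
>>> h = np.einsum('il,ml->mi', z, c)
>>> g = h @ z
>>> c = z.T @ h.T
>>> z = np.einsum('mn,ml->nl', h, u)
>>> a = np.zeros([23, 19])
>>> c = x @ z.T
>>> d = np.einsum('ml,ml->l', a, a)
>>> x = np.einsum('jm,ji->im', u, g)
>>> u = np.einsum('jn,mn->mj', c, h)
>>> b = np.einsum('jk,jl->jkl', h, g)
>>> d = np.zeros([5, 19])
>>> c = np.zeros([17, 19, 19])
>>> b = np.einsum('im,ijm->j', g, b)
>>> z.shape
(5, 29)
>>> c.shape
(17, 19, 19)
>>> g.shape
(29, 23)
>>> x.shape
(23, 29)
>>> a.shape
(23, 19)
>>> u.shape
(29, 3)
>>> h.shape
(29, 5)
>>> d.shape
(5, 19)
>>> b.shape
(5,)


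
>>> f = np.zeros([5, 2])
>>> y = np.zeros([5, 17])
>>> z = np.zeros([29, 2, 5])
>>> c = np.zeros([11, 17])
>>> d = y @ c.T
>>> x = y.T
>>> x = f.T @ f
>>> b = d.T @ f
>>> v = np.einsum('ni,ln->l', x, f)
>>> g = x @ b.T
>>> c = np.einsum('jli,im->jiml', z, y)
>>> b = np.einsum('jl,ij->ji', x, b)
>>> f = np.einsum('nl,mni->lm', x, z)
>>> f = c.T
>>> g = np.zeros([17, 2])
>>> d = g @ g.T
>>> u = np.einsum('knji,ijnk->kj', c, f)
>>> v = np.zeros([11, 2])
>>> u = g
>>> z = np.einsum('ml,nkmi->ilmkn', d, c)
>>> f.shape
(2, 17, 5, 29)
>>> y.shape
(5, 17)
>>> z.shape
(2, 17, 17, 5, 29)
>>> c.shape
(29, 5, 17, 2)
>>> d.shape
(17, 17)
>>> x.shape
(2, 2)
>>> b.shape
(2, 11)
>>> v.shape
(11, 2)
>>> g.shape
(17, 2)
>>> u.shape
(17, 2)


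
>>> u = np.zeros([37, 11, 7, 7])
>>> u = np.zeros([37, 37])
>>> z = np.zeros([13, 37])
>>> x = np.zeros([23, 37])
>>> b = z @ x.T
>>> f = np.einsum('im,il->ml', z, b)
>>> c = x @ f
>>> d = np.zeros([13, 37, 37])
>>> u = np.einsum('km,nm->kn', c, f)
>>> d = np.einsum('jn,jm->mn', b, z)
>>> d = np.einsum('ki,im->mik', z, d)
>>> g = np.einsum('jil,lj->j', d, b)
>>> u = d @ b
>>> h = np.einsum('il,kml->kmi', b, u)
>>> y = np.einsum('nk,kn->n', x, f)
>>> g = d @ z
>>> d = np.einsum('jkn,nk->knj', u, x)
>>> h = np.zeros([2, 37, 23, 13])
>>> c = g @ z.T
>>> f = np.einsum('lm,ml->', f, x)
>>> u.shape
(23, 37, 23)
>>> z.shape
(13, 37)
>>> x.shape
(23, 37)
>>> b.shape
(13, 23)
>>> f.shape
()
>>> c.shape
(23, 37, 13)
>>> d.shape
(37, 23, 23)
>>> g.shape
(23, 37, 37)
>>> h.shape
(2, 37, 23, 13)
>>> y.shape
(23,)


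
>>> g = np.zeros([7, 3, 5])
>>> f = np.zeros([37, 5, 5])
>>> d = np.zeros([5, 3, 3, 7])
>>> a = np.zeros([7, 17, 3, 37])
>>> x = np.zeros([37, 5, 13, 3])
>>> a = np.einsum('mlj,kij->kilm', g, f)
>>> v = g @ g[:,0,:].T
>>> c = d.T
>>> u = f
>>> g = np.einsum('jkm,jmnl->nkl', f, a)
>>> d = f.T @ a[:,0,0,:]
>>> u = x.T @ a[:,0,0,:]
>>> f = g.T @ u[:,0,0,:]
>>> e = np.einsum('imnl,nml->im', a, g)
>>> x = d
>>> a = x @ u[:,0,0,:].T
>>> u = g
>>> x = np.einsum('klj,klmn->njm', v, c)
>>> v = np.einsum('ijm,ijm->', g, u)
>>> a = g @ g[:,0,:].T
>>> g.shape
(3, 5, 7)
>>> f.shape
(7, 5, 7)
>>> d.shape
(5, 5, 7)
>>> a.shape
(3, 5, 3)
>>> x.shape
(5, 7, 3)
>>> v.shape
()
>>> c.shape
(7, 3, 3, 5)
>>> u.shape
(3, 5, 7)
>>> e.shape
(37, 5)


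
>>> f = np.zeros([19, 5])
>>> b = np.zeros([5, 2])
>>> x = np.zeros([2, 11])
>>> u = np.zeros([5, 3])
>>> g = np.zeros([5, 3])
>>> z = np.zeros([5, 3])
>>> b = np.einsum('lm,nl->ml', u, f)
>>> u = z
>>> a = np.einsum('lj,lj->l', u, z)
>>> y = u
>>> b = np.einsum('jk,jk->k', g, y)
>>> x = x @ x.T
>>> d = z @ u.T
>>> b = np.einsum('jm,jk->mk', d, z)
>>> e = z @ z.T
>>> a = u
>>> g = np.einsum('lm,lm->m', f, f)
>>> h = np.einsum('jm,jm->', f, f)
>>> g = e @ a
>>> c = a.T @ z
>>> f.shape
(19, 5)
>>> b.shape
(5, 3)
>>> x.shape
(2, 2)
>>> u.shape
(5, 3)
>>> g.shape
(5, 3)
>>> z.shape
(5, 3)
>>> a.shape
(5, 3)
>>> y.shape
(5, 3)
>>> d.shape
(5, 5)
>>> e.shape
(5, 5)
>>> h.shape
()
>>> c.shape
(3, 3)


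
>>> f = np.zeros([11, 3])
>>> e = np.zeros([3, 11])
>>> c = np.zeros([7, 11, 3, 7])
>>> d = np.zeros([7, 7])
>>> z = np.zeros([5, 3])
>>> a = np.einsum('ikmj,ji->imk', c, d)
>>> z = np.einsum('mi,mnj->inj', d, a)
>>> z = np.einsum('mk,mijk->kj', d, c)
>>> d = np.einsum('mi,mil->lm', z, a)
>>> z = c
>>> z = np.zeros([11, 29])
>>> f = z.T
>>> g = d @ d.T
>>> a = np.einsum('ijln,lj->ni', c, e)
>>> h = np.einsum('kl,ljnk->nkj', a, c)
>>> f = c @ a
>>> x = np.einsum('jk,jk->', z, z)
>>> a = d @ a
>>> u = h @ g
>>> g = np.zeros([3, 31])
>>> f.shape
(7, 11, 3, 7)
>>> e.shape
(3, 11)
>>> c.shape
(7, 11, 3, 7)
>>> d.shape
(11, 7)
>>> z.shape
(11, 29)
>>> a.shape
(11, 7)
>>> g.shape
(3, 31)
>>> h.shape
(3, 7, 11)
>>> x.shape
()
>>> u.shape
(3, 7, 11)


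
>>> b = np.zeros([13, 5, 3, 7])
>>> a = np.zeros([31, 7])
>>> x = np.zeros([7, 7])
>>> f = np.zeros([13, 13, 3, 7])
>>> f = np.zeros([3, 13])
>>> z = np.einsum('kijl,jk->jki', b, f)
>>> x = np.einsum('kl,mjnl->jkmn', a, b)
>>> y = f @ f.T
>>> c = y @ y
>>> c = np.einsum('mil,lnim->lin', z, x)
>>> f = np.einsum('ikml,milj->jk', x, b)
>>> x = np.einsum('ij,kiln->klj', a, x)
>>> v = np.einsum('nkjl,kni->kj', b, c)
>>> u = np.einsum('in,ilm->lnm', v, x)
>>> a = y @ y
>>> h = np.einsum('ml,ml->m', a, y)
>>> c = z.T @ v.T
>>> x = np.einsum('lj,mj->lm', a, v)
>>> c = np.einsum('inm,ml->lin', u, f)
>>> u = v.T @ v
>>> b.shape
(13, 5, 3, 7)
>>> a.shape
(3, 3)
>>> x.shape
(3, 5)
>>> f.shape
(7, 31)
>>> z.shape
(3, 13, 5)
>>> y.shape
(3, 3)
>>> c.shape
(31, 13, 3)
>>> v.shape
(5, 3)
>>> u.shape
(3, 3)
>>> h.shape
(3,)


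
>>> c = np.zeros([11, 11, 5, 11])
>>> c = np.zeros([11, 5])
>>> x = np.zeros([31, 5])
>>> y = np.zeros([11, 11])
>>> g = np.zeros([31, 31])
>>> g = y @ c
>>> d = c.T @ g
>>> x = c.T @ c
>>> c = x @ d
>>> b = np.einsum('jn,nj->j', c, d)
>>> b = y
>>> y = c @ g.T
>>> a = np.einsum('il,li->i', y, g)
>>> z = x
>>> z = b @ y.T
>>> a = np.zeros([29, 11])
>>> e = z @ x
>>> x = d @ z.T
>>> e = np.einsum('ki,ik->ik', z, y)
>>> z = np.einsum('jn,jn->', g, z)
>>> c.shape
(5, 5)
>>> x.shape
(5, 11)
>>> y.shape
(5, 11)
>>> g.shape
(11, 5)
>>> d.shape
(5, 5)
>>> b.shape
(11, 11)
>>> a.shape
(29, 11)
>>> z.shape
()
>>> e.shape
(5, 11)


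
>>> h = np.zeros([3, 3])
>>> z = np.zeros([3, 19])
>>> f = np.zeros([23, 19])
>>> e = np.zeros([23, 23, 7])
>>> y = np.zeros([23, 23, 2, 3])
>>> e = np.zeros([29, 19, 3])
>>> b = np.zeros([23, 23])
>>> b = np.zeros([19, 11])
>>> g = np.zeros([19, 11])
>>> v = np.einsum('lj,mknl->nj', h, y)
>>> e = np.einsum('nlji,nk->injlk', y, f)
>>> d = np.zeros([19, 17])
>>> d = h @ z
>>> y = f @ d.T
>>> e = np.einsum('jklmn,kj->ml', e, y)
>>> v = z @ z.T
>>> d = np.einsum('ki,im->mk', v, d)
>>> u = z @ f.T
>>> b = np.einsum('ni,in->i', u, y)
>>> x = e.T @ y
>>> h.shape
(3, 3)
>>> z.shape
(3, 19)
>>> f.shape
(23, 19)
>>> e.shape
(23, 2)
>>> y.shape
(23, 3)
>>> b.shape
(23,)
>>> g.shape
(19, 11)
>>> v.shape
(3, 3)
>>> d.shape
(19, 3)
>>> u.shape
(3, 23)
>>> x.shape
(2, 3)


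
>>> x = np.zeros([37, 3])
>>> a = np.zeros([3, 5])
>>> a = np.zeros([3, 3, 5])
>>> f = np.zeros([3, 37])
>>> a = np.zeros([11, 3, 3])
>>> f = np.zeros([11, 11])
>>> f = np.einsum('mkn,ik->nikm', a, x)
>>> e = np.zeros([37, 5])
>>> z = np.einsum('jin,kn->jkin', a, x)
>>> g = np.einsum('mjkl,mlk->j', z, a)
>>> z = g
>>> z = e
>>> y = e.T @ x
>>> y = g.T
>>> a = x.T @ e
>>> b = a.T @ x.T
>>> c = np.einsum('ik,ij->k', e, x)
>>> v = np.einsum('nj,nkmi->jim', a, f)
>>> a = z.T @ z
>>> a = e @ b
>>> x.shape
(37, 3)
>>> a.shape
(37, 37)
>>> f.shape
(3, 37, 3, 11)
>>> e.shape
(37, 5)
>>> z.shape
(37, 5)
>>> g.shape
(37,)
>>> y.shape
(37,)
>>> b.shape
(5, 37)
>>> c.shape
(5,)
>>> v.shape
(5, 11, 3)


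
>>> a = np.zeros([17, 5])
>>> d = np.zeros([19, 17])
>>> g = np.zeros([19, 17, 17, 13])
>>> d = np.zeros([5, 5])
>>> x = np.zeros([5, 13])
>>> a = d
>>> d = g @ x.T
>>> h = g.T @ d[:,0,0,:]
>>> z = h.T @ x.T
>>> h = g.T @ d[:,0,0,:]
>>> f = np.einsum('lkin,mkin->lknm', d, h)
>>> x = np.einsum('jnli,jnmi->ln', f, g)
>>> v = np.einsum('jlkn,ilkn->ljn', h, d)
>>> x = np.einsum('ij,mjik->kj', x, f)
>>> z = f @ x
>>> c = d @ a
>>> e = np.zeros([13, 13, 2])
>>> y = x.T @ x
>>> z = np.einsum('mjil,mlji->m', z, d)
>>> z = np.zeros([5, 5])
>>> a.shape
(5, 5)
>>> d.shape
(19, 17, 17, 5)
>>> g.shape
(19, 17, 17, 13)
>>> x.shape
(13, 17)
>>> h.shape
(13, 17, 17, 5)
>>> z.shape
(5, 5)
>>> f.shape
(19, 17, 5, 13)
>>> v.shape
(17, 13, 5)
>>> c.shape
(19, 17, 17, 5)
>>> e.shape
(13, 13, 2)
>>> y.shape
(17, 17)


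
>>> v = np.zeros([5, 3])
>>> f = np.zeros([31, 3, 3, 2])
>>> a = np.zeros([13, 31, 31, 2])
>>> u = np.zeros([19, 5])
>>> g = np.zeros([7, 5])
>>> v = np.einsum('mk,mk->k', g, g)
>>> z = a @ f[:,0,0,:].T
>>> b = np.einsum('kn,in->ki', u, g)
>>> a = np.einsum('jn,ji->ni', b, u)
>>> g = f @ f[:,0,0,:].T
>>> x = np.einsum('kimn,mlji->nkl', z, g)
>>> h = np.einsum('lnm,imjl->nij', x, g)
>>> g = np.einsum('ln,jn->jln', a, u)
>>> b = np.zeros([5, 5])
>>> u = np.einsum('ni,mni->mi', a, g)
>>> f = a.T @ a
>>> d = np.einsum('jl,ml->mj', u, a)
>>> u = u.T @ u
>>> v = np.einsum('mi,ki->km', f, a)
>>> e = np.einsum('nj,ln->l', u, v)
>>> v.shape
(7, 5)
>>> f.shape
(5, 5)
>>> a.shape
(7, 5)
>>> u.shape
(5, 5)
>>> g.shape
(19, 7, 5)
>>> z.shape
(13, 31, 31, 31)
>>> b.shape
(5, 5)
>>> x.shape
(31, 13, 3)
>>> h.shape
(13, 31, 3)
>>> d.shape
(7, 19)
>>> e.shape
(7,)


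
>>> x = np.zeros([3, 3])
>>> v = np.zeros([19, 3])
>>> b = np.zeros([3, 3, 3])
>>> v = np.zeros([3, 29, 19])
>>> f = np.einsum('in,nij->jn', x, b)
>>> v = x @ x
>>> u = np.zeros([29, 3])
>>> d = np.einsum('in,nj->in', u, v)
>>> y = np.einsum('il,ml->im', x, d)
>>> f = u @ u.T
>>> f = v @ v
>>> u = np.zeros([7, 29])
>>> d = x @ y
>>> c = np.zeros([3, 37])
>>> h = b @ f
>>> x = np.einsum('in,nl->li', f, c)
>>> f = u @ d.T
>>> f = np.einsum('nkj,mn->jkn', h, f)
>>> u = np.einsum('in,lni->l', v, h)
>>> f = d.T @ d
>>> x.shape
(37, 3)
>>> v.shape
(3, 3)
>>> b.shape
(3, 3, 3)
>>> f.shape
(29, 29)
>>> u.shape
(3,)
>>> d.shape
(3, 29)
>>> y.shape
(3, 29)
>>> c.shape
(3, 37)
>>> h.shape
(3, 3, 3)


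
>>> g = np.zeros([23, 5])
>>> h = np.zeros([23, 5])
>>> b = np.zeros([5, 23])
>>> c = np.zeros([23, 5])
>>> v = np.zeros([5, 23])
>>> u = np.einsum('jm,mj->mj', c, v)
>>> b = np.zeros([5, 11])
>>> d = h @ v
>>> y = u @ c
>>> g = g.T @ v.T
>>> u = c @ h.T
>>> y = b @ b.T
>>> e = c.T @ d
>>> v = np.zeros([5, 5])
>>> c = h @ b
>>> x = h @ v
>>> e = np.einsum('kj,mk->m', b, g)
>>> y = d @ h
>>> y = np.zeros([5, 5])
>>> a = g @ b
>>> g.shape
(5, 5)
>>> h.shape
(23, 5)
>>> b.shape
(5, 11)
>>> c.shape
(23, 11)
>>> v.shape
(5, 5)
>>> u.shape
(23, 23)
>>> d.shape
(23, 23)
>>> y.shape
(5, 5)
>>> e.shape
(5,)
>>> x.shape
(23, 5)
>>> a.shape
(5, 11)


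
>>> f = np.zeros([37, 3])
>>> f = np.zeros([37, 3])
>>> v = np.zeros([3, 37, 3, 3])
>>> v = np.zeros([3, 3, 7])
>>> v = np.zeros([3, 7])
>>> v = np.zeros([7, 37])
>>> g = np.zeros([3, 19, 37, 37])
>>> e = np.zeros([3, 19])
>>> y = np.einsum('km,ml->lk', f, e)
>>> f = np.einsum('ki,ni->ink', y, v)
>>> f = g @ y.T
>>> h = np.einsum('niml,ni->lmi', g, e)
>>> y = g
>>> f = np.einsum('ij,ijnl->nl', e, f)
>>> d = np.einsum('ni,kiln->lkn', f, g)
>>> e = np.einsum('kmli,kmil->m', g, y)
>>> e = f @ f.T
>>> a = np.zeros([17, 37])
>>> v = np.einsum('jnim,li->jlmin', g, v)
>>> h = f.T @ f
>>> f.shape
(37, 19)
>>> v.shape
(3, 7, 37, 37, 19)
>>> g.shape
(3, 19, 37, 37)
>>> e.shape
(37, 37)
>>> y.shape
(3, 19, 37, 37)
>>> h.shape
(19, 19)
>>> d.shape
(37, 3, 37)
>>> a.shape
(17, 37)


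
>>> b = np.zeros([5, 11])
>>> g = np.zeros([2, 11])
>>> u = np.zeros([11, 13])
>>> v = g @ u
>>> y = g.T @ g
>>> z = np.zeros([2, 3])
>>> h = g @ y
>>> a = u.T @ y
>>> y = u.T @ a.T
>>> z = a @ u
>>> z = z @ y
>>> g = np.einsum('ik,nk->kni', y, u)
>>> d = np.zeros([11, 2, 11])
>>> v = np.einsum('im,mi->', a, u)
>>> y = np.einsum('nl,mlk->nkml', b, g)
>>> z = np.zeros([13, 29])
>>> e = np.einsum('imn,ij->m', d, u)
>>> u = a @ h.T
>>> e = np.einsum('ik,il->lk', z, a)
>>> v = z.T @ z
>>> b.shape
(5, 11)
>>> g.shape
(13, 11, 13)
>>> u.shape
(13, 2)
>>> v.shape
(29, 29)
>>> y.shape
(5, 13, 13, 11)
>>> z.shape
(13, 29)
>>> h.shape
(2, 11)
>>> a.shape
(13, 11)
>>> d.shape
(11, 2, 11)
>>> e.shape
(11, 29)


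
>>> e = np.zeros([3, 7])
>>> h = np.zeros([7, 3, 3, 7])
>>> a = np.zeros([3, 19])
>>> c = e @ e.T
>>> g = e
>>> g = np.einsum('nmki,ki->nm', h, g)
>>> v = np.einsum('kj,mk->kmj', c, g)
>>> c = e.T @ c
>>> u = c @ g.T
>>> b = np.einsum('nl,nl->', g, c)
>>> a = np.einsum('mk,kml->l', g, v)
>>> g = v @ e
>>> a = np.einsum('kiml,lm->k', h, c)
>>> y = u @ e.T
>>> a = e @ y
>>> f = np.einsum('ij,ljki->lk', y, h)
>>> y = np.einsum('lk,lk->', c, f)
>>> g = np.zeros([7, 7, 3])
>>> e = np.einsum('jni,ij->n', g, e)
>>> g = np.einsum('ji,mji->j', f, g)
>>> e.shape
(7,)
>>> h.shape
(7, 3, 3, 7)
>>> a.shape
(3, 3)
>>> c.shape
(7, 3)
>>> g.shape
(7,)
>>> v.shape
(3, 7, 3)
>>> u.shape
(7, 7)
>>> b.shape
()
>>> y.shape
()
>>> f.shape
(7, 3)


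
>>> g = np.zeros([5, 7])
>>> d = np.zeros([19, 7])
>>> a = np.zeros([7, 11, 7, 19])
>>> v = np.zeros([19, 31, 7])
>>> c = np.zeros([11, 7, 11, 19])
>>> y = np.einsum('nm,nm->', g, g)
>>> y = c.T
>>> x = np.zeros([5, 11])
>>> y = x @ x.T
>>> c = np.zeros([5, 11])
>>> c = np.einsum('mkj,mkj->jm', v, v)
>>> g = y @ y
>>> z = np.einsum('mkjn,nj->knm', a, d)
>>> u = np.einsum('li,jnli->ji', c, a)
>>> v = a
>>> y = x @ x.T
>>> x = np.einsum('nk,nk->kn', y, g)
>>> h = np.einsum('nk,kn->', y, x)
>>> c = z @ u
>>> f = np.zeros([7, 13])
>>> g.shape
(5, 5)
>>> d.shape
(19, 7)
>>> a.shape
(7, 11, 7, 19)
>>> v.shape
(7, 11, 7, 19)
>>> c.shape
(11, 19, 19)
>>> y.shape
(5, 5)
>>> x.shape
(5, 5)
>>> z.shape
(11, 19, 7)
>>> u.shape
(7, 19)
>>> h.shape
()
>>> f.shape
(7, 13)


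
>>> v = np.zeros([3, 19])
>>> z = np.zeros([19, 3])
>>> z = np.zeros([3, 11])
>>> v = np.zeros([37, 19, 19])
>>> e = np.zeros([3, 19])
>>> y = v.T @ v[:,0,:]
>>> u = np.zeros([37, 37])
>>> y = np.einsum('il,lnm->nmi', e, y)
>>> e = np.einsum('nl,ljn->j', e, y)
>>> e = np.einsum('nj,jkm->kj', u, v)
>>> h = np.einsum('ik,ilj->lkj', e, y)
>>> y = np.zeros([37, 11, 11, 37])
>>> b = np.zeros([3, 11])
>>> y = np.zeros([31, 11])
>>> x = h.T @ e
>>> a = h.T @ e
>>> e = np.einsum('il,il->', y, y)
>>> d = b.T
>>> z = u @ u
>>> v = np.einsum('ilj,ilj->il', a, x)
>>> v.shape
(3, 37)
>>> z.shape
(37, 37)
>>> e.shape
()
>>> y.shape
(31, 11)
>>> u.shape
(37, 37)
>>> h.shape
(19, 37, 3)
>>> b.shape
(3, 11)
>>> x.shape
(3, 37, 37)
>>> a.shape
(3, 37, 37)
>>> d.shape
(11, 3)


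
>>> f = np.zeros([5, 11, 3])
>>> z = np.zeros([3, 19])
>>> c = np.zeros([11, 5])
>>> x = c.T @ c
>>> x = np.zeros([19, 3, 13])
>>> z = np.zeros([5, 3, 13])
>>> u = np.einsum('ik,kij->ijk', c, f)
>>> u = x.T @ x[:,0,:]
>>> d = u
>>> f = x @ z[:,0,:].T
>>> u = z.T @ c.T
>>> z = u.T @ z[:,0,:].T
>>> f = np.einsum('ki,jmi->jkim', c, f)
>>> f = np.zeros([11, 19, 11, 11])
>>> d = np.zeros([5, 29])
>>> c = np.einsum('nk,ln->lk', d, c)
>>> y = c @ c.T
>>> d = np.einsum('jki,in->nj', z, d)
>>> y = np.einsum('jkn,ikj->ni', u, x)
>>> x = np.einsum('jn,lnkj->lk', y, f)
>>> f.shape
(11, 19, 11, 11)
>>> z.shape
(11, 3, 5)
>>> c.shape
(11, 29)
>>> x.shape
(11, 11)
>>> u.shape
(13, 3, 11)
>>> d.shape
(29, 11)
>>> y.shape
(11, 19)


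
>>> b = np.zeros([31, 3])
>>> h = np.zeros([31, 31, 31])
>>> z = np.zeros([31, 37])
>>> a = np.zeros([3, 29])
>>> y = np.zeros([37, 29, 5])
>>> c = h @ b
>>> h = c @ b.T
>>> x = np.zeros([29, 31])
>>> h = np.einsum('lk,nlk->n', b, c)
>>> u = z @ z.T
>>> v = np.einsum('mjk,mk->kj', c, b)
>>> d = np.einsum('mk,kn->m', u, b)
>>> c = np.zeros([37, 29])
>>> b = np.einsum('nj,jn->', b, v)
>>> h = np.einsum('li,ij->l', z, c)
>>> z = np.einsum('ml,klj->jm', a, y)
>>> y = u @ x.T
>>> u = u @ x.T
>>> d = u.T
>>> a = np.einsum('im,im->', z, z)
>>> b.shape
()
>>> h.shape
(31,)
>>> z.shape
(5, 3)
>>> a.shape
()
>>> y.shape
(31, 29)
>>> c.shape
(37, 29)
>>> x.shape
(29, 31)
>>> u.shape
(31, 29)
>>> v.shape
(3, 31)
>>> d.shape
(29, 31)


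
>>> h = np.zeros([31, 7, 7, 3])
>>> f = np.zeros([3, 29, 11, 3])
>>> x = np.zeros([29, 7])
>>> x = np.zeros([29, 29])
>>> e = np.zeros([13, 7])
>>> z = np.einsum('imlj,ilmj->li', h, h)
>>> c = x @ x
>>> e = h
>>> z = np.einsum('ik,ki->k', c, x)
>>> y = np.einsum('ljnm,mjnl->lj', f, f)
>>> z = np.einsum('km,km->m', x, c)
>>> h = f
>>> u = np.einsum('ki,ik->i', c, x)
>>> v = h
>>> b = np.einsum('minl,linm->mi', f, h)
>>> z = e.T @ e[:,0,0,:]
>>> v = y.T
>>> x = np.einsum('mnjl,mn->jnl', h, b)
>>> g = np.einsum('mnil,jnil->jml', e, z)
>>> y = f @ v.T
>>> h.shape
(3, 29, 11, 3)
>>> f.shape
(3, 29, 11, 3)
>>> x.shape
(11, 29, 3)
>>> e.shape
(31, 7, 7, 3)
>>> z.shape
(3, 7, 7, 3)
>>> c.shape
(29, 29)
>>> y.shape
(3, 29, 11, 29)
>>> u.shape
(29,)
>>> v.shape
(29, 3)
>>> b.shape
(3, 29)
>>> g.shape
(3, 31, 3)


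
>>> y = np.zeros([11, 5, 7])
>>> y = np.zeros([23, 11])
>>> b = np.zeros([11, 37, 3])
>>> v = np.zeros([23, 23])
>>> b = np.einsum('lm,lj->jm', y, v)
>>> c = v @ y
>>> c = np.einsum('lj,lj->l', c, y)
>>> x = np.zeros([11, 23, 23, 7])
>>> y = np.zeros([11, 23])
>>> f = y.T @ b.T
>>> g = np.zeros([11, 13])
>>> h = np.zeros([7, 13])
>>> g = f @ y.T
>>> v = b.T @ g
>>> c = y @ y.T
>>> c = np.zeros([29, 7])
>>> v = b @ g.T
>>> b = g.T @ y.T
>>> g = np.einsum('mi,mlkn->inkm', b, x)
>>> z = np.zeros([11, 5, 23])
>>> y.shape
(11, 23)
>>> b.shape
(11, 11)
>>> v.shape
(23, 23)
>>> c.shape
(29, 7)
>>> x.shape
(11, 23, 23, 7)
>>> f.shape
(23, 23)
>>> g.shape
(11, 7, 23, 11)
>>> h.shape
(7, 13)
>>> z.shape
(11, 5, 23)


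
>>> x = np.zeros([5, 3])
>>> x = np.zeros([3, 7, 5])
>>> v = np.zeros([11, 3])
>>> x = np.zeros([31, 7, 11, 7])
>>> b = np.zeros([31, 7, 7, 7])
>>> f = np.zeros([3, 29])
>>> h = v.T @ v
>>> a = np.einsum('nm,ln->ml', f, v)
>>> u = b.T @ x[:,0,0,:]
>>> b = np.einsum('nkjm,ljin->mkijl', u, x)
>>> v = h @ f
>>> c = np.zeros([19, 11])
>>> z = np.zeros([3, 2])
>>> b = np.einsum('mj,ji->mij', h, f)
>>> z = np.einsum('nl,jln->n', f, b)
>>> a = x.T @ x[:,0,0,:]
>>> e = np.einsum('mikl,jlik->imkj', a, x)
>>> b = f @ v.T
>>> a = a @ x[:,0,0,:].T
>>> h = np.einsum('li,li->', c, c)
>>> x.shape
(31, 7, 11, 7)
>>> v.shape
(3, 29)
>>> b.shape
(3, 3)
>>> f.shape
(3, 29)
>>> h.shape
()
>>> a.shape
(7, 11, 7, 31)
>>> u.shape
(7, 7, 7, 7)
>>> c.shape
(19, 11)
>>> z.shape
(3,)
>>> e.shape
(11, 7, 7, 31)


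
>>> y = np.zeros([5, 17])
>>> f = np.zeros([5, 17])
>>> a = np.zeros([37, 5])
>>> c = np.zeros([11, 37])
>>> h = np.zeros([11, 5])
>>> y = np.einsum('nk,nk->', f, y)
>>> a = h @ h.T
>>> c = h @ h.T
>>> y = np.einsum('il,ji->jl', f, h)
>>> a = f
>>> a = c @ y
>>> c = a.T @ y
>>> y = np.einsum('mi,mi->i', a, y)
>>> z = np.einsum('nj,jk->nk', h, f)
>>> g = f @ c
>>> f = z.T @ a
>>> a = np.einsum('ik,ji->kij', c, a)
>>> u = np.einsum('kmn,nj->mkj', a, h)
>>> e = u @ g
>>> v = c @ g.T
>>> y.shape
(17,)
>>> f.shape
(17, 17)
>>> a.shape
(17, 17, 11)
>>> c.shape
(17, 17)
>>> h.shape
(11, 5)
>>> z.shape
(11, 17)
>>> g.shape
(5, 17)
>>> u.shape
(17, 17, 5)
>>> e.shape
(17, 17, 17)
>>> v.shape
(17, 5)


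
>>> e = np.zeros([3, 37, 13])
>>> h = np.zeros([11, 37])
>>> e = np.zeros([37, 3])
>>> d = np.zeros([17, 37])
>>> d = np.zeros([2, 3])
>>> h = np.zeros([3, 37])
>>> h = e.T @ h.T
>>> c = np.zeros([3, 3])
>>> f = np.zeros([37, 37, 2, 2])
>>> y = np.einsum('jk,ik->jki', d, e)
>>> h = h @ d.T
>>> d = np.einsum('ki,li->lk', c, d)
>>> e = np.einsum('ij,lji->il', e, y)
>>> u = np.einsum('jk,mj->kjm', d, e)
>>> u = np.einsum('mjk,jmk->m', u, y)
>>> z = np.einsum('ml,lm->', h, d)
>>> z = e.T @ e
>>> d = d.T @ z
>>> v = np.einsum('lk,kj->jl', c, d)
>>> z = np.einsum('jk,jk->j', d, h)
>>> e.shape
(37, 2)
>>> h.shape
(3, 2)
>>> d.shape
(3, 2)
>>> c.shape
(3, 3)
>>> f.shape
(37, 37, 2, 2)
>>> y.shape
(2, 3, 37)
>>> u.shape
(3,)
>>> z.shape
(3,)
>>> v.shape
(2, 3)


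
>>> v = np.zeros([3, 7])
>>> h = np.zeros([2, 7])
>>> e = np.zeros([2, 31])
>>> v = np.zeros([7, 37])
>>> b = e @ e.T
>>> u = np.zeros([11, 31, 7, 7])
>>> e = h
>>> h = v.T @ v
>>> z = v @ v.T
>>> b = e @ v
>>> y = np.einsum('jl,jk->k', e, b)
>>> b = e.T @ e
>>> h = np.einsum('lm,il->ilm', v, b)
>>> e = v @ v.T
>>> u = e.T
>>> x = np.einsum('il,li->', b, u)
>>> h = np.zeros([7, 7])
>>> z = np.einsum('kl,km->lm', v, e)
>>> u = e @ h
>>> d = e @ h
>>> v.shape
(7, 37)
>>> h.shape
(7, 7)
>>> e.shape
(7, 7)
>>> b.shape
(7, 7)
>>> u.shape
(7, 7)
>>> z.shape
(37, 7)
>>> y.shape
(37,)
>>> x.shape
()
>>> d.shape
(7, 7)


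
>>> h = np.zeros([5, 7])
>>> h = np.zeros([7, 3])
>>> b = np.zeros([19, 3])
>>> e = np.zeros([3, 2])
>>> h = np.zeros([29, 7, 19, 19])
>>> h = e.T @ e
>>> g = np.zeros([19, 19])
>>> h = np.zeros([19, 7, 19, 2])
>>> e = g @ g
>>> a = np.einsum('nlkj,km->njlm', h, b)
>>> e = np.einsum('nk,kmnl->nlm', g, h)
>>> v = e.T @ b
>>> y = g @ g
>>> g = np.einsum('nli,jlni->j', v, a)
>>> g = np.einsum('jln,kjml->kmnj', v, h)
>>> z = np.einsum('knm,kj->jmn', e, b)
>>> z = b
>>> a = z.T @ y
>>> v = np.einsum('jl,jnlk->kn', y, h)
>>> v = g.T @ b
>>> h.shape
(19, 7, 19, 2)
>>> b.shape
(19, 3)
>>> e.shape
(19, 2, 7)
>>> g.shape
(19, 19, 3, 7)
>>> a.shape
(3, 19)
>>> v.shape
(7, 3, 19, 3)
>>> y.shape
(19, 19)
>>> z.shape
(19, 3)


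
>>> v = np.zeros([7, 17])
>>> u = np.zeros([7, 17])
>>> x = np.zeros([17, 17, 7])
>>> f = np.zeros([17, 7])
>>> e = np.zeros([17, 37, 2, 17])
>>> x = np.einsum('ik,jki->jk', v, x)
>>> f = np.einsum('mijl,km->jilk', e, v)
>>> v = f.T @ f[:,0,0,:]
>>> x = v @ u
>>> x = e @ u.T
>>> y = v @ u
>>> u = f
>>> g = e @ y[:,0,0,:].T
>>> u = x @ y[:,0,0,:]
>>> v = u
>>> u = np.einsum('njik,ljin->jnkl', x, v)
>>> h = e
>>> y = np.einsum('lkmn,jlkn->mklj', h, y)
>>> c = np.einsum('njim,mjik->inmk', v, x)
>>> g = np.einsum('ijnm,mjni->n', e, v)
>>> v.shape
(17, 37, 2, 17)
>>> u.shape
(37, 17, 7, 17)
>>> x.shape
(17, 37, 2, 7)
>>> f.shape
(2, 37, 17, 7)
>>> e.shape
(17, 37, 2, 17)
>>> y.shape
(2, 37, 17, 7)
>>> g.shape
(2,)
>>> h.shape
(17, 37, 2, 17)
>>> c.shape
(2, 17, 17, 7)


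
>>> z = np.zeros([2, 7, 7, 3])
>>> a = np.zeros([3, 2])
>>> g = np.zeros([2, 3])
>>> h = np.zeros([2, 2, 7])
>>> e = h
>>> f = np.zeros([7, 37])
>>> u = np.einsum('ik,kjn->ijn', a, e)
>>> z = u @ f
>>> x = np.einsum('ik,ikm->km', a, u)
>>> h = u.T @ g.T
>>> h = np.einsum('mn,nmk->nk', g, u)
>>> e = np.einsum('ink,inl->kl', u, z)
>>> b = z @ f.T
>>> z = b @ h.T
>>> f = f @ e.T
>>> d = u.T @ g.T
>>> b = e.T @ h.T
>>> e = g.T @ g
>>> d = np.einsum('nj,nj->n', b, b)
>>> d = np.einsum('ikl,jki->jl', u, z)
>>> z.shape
(3, 2, 3)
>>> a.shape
(3, 2)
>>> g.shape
(2, 3)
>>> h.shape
(3, 7)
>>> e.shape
(3, 3)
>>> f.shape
(7, 7)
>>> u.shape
(3, 2, 7)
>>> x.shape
(2, 7)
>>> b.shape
(37, 3)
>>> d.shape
(3, 7)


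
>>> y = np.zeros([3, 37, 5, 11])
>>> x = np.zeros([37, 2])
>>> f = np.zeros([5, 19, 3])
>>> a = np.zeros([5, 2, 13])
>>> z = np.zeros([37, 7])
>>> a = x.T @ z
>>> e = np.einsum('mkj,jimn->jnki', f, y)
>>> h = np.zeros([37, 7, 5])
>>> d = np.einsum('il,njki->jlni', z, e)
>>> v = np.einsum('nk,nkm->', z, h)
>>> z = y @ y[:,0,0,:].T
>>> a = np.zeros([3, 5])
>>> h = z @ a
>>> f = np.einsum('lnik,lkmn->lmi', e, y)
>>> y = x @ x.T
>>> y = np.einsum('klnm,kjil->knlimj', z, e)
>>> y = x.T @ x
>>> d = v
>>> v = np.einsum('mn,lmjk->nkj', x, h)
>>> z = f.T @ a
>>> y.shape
(2, 2)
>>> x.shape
(37, 2)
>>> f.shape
(3, 5, 19)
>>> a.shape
(3, 5)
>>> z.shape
(19, 5, 5)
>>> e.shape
(3, 11, 19, 37)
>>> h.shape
(3, 37, 5, 5)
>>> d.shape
()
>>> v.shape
(2, 5, 5)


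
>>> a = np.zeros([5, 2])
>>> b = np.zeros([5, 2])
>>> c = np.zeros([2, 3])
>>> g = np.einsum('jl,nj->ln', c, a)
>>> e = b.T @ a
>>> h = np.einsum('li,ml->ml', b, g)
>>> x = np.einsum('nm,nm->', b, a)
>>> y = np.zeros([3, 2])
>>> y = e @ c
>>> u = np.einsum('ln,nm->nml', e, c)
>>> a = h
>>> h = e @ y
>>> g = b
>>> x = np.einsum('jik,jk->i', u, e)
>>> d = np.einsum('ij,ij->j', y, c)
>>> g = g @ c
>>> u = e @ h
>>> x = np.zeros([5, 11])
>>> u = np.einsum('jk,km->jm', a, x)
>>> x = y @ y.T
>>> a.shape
(3, 5)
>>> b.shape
(5, 2)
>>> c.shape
(2, 3)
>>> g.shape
(5, 3)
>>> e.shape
(2, 2)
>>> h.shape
(2, 3)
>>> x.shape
(2, 2)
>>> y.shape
(2, 3)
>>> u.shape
(3, 11)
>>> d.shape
(3,)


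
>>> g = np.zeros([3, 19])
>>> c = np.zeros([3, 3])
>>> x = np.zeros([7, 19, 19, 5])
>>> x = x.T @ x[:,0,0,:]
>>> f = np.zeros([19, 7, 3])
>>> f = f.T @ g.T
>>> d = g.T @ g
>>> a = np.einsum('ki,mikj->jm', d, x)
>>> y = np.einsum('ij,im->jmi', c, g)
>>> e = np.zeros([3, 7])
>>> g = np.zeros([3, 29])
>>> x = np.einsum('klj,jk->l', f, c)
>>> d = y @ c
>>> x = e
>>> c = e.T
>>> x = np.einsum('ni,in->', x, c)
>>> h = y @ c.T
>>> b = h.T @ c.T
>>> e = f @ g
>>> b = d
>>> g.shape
(3, 29)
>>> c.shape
(7, 3)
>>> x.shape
()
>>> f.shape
(3, 7, 3)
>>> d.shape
(3, 19, 3)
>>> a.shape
(5, 5)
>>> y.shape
(3, 19, 3)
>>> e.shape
(3, 7, 29)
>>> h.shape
(3, 19, 7)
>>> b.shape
(3, 19, 3)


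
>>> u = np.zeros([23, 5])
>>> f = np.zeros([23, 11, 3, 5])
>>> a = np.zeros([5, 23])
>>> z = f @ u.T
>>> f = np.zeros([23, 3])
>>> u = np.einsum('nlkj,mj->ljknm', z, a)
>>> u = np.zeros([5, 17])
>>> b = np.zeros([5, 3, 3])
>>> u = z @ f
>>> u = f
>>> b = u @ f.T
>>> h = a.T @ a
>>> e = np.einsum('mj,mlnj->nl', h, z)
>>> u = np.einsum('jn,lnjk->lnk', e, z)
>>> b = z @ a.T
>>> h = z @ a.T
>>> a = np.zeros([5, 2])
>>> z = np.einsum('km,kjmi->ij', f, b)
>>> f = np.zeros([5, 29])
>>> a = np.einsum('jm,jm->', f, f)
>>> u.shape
(23, 11, 23)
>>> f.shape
(5, 29)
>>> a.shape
()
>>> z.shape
(5, 11)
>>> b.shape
(23, 11, 3, 5)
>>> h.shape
(23, 11, 3, 5)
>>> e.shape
(3, 11)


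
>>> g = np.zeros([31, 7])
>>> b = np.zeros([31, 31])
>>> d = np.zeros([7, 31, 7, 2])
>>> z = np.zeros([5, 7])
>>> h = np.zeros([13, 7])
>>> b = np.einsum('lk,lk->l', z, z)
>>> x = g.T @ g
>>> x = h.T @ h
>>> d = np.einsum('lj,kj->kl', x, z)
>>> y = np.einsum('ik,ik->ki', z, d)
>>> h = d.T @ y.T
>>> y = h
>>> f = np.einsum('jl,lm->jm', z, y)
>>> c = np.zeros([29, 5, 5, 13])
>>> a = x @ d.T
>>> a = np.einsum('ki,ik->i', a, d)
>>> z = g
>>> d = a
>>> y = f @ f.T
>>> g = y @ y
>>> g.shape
(5, 5)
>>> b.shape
(5,)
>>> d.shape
(5,)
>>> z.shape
(31, 7)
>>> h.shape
(7, 7)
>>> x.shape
(7, 7)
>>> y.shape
(5, 5)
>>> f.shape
(5, 7)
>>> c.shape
(29, 5, 5, 13)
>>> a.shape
(5,)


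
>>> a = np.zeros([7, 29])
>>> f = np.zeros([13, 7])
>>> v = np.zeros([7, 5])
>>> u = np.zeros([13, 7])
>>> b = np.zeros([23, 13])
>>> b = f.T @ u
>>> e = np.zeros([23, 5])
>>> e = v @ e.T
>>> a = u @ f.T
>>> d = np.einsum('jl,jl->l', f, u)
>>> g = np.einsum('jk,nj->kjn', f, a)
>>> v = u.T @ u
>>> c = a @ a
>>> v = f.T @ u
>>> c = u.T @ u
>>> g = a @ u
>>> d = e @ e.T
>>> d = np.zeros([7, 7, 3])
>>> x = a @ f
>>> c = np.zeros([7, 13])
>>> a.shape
(13, 13)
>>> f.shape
(13, 7)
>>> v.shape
(7, 7)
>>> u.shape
(13, 7)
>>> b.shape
(7, 7)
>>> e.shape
(7, 23)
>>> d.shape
(7, 7, 3)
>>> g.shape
(13, 7)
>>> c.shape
(7, 13)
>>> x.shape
(13, 7)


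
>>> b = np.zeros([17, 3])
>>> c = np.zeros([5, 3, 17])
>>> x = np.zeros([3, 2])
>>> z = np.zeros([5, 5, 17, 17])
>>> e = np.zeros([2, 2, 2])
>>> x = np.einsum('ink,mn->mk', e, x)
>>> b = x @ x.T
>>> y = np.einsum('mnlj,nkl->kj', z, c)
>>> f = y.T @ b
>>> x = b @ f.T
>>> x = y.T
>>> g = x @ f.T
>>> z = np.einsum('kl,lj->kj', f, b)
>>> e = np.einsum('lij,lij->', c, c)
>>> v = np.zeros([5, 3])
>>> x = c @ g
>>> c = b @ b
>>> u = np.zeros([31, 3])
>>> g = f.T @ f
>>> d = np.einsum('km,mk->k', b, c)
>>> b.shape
(3, 3)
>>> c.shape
(3, 3)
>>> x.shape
(5, 3, 17)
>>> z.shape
(17, 3)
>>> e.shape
()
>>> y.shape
(3, 17)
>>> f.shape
(17, 3)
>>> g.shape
(3, 3)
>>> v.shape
(5, 3)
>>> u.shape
(31, 3)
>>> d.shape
(3,)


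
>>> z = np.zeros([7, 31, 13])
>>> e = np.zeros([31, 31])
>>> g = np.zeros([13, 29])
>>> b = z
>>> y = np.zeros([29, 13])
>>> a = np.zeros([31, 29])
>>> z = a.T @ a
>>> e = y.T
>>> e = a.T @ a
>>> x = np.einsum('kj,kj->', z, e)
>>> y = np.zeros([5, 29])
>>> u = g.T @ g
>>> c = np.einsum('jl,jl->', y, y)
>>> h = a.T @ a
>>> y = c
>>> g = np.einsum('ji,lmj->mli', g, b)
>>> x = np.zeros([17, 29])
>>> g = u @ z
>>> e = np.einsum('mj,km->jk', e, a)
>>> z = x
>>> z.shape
(17, 29)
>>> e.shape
(29, 31)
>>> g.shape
(29, 29)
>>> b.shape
(7, 31, 13)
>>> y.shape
()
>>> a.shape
(31, 29)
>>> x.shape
(17, 29)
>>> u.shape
(29, 29)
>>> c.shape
()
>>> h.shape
(29, 29)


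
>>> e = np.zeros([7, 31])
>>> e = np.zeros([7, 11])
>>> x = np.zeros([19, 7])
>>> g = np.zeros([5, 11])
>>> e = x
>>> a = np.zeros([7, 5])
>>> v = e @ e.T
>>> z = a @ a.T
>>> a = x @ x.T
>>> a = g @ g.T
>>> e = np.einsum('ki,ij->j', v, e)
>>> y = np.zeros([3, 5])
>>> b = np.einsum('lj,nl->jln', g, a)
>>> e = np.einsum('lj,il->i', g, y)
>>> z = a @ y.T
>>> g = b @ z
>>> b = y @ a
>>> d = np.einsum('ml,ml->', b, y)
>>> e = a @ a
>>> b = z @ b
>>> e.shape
(5, 5)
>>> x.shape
(19, 7)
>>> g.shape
(11, 5, 3)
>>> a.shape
(5, 5)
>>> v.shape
(19, 19)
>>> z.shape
(5, 3)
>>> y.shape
(3, 5)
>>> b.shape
(5, 5)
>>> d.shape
()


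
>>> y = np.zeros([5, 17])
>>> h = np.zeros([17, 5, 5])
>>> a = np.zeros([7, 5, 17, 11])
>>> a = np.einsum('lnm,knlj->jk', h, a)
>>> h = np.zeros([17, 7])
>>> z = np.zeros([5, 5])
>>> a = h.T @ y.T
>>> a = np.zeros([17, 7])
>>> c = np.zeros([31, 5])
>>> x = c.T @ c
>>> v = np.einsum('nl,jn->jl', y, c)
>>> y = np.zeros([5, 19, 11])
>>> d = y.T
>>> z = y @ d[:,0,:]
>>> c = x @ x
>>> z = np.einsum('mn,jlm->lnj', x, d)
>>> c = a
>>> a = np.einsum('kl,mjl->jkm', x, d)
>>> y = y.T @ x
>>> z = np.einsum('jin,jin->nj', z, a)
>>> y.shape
(11, 19, 5)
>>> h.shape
(17, 7)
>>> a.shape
(19, 5, 11)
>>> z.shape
(11, 19)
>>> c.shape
(17, 7)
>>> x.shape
(5, 5)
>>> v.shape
(31, 17)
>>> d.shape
(11, 19, 5)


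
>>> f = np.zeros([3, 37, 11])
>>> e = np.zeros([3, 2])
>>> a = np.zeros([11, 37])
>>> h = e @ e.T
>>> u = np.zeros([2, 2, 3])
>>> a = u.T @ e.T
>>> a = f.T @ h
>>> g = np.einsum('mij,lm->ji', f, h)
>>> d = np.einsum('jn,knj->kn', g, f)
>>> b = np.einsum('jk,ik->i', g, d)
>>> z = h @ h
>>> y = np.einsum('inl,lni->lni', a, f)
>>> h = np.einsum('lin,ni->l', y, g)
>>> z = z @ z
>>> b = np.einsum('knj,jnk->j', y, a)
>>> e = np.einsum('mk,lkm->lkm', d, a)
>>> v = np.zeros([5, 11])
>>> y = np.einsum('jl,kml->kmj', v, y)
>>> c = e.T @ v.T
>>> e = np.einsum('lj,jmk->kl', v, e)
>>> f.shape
(3, 37, 11)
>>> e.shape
(3, 5)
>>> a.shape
(11, 37, 3)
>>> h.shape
(3,)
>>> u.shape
(2, 2, 3)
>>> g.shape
(11, 37)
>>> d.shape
(3, 37)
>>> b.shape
(11,)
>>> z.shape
(3, 3)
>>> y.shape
(3, 37, 5)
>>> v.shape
(5, 11)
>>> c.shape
(3, 37, 5)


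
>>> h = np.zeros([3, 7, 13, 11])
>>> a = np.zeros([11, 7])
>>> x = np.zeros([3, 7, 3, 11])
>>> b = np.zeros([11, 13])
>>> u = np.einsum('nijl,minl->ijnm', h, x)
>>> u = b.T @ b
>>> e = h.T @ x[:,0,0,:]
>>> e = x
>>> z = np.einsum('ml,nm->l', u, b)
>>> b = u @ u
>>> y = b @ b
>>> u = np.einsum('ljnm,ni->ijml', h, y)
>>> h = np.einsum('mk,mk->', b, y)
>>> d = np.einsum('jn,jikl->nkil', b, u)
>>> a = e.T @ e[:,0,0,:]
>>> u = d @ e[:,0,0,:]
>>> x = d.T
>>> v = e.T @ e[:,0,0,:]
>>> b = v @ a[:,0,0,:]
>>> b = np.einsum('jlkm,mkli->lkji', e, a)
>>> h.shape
()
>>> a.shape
(11, 3, 7, 11)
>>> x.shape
(3, 7, 11, 13)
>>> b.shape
(7, 3, 3, 11)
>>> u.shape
(13, 11, 7, 11)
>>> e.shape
(3, 7, 3, 11)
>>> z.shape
(13,)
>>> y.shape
(13, 13)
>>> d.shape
(13, 11, 7, 3)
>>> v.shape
(11, 3, 7, 11)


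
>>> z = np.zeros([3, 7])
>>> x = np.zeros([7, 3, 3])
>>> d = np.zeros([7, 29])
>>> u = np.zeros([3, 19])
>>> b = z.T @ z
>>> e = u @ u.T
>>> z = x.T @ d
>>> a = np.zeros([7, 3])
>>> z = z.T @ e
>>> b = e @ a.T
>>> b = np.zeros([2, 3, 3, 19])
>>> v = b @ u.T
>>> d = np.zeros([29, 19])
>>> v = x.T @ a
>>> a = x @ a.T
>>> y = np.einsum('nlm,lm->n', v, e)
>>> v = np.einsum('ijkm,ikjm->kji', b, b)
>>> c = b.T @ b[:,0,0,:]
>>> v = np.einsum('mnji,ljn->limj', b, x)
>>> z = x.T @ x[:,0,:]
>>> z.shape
(3, 3, 3)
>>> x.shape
(7, 3, 3)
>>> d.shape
(29, 19)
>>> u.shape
(3, 19)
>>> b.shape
(2, 3, 3, 19)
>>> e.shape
(3, 3)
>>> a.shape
(7, 3, 7)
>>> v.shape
(7, 19, 2, 3)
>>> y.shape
(3,)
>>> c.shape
(19, 3, 3, 19)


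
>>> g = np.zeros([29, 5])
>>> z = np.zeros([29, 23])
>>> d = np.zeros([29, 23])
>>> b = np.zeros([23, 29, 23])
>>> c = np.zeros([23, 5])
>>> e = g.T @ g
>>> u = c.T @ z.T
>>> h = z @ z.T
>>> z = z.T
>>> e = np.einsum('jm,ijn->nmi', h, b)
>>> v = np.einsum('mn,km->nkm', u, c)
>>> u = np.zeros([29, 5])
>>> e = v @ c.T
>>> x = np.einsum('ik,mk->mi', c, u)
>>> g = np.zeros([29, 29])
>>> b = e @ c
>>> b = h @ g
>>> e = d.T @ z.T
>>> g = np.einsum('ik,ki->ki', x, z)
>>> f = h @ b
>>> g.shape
(23, 29)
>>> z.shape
(23, 29)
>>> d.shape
(29, 23)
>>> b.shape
(29, 29)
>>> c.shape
(23, 5)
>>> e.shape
(23, 23)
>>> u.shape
(29, 5)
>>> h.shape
(29, 29)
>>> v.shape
(29, 23, 5)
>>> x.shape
(29, 23)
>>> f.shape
(29, 29)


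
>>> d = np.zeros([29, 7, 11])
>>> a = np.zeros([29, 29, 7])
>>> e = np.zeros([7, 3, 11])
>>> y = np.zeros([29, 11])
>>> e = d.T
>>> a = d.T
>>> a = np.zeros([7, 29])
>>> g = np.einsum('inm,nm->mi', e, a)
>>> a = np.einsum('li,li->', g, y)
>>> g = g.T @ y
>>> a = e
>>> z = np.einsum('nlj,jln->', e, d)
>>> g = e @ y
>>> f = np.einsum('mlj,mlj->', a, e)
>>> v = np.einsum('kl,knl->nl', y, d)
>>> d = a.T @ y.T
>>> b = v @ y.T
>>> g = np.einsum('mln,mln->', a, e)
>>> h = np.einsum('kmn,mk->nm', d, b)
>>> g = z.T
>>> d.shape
(29, 7, 29)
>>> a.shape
(11, 7, 29)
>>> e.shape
(11, 7, 29)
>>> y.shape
(29, 11)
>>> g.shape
()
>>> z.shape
()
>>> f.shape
()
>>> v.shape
(7, 11)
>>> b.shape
(7, 29)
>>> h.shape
(29, 7)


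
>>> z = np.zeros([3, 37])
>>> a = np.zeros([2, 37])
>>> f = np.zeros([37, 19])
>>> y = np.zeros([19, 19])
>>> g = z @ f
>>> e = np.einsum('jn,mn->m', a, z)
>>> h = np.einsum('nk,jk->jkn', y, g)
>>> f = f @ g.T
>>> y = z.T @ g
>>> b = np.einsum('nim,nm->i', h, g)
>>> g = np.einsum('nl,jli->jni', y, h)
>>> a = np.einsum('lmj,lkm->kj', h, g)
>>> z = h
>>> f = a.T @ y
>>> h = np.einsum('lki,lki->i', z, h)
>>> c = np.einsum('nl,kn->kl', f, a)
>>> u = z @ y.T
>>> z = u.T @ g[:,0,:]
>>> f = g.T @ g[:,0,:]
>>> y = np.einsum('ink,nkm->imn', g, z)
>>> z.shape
(37, 19, 19)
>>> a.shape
(37, 19)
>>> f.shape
(19, 37, 19)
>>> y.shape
(3, 19, 37)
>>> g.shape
(3, 37, 19)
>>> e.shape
(3,)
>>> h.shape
(19,)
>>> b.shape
(19,)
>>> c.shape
(37, 19)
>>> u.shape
(3, 19, 37)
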